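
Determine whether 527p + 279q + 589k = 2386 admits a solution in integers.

gcd(527, 279) = 31  (527 = 1·279 + 248, 279 = 1·248 + 31, 248 = 8·31).
gcd(31, 589) = 31.
31 does not divide 2386 (remainder 30), so no integer solutions.

no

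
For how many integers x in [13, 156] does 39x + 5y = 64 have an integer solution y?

gcd(39, 5) = 1.
By Bézout, 39×(-1) + 5×(8) = 1.
Particular solution: (1, 5).
General solution: x = 1 + 5t, y = 5 - 39t for integer t.
13 ≤ 1 + 5t ≤ 156 gives t ∈ [3, 31], which is 29 values.

29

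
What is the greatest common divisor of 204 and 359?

1

gcd(359, 204):
  359 = 1·204 + 155
  204 = 1·155 + 49
  155 = 3·49 + 8
  49 = 6·8 + 1
  8 = 8·1
so gcd(359, 204) = 1.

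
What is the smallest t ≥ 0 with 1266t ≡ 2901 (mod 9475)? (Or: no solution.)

6536

gcd(9475, 1266):
  9475 = 7×1266 + 613
  1266 = 2×613 + 40
  613 = 15×40 + 13
  40 = 3×13 + 1
  13 = 13×1
so gcd(9475, 1266) = 1.
1 divides 2901, so solutions exist.
Back-substitute for Bézout coefficients:
  1 = 40 - 3×13
  ... = 1266×(711) + 9475×(-95)
So 1266×(711) ≡ 1 (mod 9475); multiply by 2901: t ≡ 2062611 (mod 9475).
Smallest nonnegative: t = 2062611 mod 9475 = 6536.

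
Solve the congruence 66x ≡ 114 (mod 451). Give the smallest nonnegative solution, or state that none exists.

gcd(451, 66) = 11  (451 = 6×66 + 55, 66 = 1×55 + 11, 55 = 5×11).
11 does not divide 114, so the congruence has no solution.

no solution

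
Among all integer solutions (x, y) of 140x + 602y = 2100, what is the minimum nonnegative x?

gcd(602, 140):
  602 = 4×140 + 42
  140 = 3×42 + 14
  42 = 3×14
so gcd(602, 140) = 14.
14 divides 2100, so solutions exist.
Back-substitute for Bézout coefficients:
  14 = 140 - 3×42
  ... = 140×(13) + 602×(-3)
Scale by 2100/14 = 150: (x₀, y₀) = (1950, -450).
General solution: x = 1950 + 43t, y = -450 - 10t for integer t.
x ≥ 0: smallest is 1950 mod 43 = 15 (at t = -45), with y = 0.

15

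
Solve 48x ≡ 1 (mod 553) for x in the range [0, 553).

265

gcd(553, 48):
  553 = 11*48 + 25
  48 = 1*25 + 23
  25 = 1*23 + 2
  23 = 11*2 + 1
  2 = 2*1
so gcd(553, 48) = 1.
Back-substitute for Bézout coefficients:
  1 = 23 - 11*2
  ... = 48*(265) + 553*(-23)
So 48*265 ≡ 1 (mod 553), and 265 mod 553 = 265.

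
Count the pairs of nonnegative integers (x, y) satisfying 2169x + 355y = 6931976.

9

gcd(2169, 355):
  2169 = 6*355 + 39
  355 = 9*39 + 4
  39 = 9*4 + 3
  4 = 1*3 + 1
  3 = 3*1
so gcd(2169, 355) = 1.
Back-substitute for Bézout coefficients:
  1 = 4 - 1*3
  ... = 2169*(-91) + 355*(556)
Scale by 6931976: one solution is (-630809816, 3854178656). Reduce x mod 355: (334, 17486).
General: x = 334 + 355t, y = 17486 - 2169t.
x ≥ 0 ⇒ t ≥ 0; y ≥ 0 ⇒ t ≤ 8. So t ∈ [0, 8]: 9 solutions.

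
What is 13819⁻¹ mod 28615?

gcd(28615, 13819) = 1.
By Bézout, 13819·(-2841) + 28615·(1372) = 1.
So 13819·-2841 ≡ 1 (mod 28615), and -2841 mod 28615 = 25774.

25774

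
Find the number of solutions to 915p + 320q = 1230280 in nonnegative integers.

21

gcd(915, 320):
  915 = 2×320 + 275
  320 = 1×275 + 45
  275 = 6×45 + 5
  45 = 9×5
so gcd(915, 320) = 5.
Back-substitute for Bézout coefficients:
  5 = 275 - 6×45
  ... = 915×(7) + 320×(-20)
Scale by 246056: one solution is (1722392, -4921120). Reduce p mod 64: (24, 3776).
General: p = 24 + 64t, q = 3776 - 183t.
p ≥ 0 ⇒ t ≥ 0; q ≥ 0 ⇒ t ≤ 20. So t ∈ [0, 20]: 21 solutions.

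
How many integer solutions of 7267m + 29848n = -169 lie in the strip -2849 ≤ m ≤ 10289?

gcd(29848, 7267) = 13.
By Bézout, 7267·(727) + 29848·(-177) = 13.
Particular solution: (2029, -494).
General solution: m = 2029 + 2296t, n = -494 - 559t for integer t.
-2849 ≤ 2029 + 2296t ≤ 10289 gives t ∈ [-2, 3], which is 6 values.

6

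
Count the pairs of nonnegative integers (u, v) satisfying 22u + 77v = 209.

1

gcd(77, 22) = 11.
By Bézout, 22×(-3) + 77×(1) = 11.
One solution: (6, 1).
General: u = 6 + 7t, v = 1 - 2t.
u ≥ 0 ⇒ t ≥ 0; v ≥ 0 ⇒ t ≤ 0. So t ∈ [0, 0]: 1 solution.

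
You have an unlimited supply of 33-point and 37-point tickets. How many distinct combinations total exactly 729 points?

1

Need nonnegative integers with 33j + 37k = 729.
gcd(33, 37) = 1, and 33·(9) + 37·(-8) = 1.
So (j₀, k₀) = (6561, -5832); general j = 6561 + 37t, k = -5832 - 33t.
j ≥ 0 ⇒ t ≥ -177; k ≥ 0 ⇒ t ≤ -177. That's 1 value of t.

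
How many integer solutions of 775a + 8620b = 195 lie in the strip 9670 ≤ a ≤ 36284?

gcd(8620, 775) = 5  (8620 = 11·775 + 95, 775 = 8·95 + 15, 95 = 6·15 + 5, 15 = 3·5).
Back-substituting, 775·(-545) + 8620·(49) = 5.
Scale by 39: particular solution (-21255, 1911); reduce a mod 1724: (1157, -104).
General solution: a = 1157 + 1724t, b = -104 - 155t for integer t.
9670 ≤ 1157 + 1724t ≤ 36284 gives t ∈ [5, 20], which is 16 values.

16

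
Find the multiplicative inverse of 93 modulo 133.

gcd(133, 93) = 1.
By Bézout, 93·(-10) + 133·(7) = 1.
So 93·-10 ≡ 1 (mod 133), and -10 mod 133 = 123.

123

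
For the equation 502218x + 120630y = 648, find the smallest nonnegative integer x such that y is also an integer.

gcd(502218, 120630) = 6  (502218 = 4*120630 + 19698, 120630 = 6*19698 + 2442, 19698 = 8*2442 + 162, 2442 = 15*162 + 12, 162 = 13*12 + 6, 12 = 2*6).
6 divides 648, so solutions exist.
Back-substituting, 502218*(9682) + 120630*(-40309) = 6.
Scale by 648/6 = 108: (x₀, y₀) = (1045656, -4353372).
General solution: x = 1045656 + 20105t, y = -4353372 - 83703t for integer t.
x ≥ 0: smallest is 1045656 mod 20105 = 196 (at t = -52), with y = -816.

196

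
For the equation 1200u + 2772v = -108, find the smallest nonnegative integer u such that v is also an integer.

90

gcd(2772, 1200) = 12.
12 divides -108, so solutions exist.
By Bézout, 1200*(67) + 2772*(-29) = 12.
Scale by -108/12 = -9: (u₀, v₀) = (-603, 261).
General solution: u = -603 + 231t, v = 261 - 100t for integer t.
u ≥ 0: smallest is -603 mod 231 = 90 (at t = 3), with v = -39.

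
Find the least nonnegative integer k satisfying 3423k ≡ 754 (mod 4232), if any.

gcd(4232, 3423) = 1  (4232 = 1*3423 + 809, 3423 = 4*809 + 187, 809 = 4*187 + 61, 187 = 3*61 + 4, 61 = 15*4 + 1, 4 = 4*1).
1 divides 754, so solutions exist.
Back-substituting, 3423*(-1041) + 4232*(842) = 1.
So 3423*(-1041) ≡ 1 (mod 4232); multiply by 754: k ≡ -784914 (mod 4232).
Smallest nonnegative: k = -784914 mod 4232 = 2238.

2238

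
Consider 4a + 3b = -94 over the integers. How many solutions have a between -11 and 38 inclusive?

17

gcd(4, 3) = 1  (4 = 1×3 + 1, 3 = 3×1).
Back-substituting, 4×(1) + 3×(-1) = 1.
Scale by -94: particular solution (-94, 94); reduce a mod 3: (2, -34).
General solution: a = 2 + 3t, b = -34 - 4t for integer t.
-11 ≤ 2 + 3t ≤ 38 gives t ∈ [-4, 12], which is 17 values.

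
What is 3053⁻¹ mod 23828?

gcd(23828, 3053) = 1.
By Bézout, 3053×(-1959) + 23828×(251) = 1.
So 3053×-1959 ≡ 1 (mod 23828), and -1959 mod 23828 = 21869.

21869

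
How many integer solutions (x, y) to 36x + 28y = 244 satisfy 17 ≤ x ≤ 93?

11

gcd(36, 28):
  36 = 1*28 + 8
  28 = 3*8 + 4
  8 = 2*4
so gcd(36, 28) = 4.
Back-substitute for Bézout coefficients:
  4 = 28 - 3*8
  ... = 36*(-3) + 28*(4)
Scale by 61: particular solution (-183, 244); reduce x mod 7: (6, 1).
General solution: x = 6 + 7t, y = 1 - 9t for integer t.
17 ≤ 6 + 7t ≤ 93 gives t ∈ [2, 12], which is 11 values.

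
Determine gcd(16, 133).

gcd(133, 16) = 1  (133 = 8*16 + 5, 16 = 3*5 + 1, 5 = 5*1).

1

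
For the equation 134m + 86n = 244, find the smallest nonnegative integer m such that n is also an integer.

23

gcd(134, 86) = 2  (134 = 1·86 + 48, 86 = 1·48 + 38, 48 = 1·38 + 10, 38 = 3·10 + 8, 10 = 1·8 + 2, 8 = 4·2).
2 divides 244, so solutions exist.
Back-substituting, 134·(9) + 86·(-14) = 2.
Scale by 244/2 = 122: (m₀, n₀) = (1098, -1708).
General solution: m = 1098 + 43t, n = -1708 - 67t for integer t.
m ≥ 0: smallest is 1098 mod 43 = 23 (at t = -25), with n = -33.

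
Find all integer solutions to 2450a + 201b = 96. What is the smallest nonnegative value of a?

gcd(2450, 201):
  2450 = 12×201 + 38
  201 = 5×38 + 11
  38 = 3×11 + 5
  11 = 2×5 + 1
  5 = 5×1
so gcd(2450, 201) = 1.
1 divides 96, so solutions exist.
Back-substitute for Bézout coefficients:
  1 = 11 - 2×5
  ... = 2450×(-37) + 201×(451)
Scale by 96/1 = 96: (a₀, b₀) = (-3552, 43296).
General solution: a = -3552 + 201t, b = 43296 - 2450t for integer t.
a ≥ 0: smallest is -3552 mod 201 = 66 (at t = 18), with b = -804.

66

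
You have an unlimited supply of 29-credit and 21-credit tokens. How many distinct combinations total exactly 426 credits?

Need nonnegative integers with 29j + 21k = 426.
gcd(29, 21) = 1, and 29·(8) + 21·(-11) = 1.
So (j₀, k₀) = (3408, -4686); general j = 3408 + 21t, k = -4686 - 29t.
j ≥ 0 ⇒ t ≥ -162; k ≥ 0 ⇒ t ≤ -162. That's 1 value of t.

1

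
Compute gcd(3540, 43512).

gcd(43512, 3540) = 12  (43512 = 12×3540 + 1032, 3540 = 3×1032 + 444, 1032 = 2×444 + 144, 444 = 3×144 + 12, 144 = 12×12).

12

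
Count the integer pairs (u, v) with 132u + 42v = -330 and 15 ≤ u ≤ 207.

gcd(132, 42) = 6.
By Bézout, 132×(1) + 42×(-3) = 6.
Particular solution: (1, -11).
General solution: u = 1 + 7t, v = -11 - 22t for integer t.
15 ≤ 1 + 7t ≤ 207 gives t ∈ [2, 29], which is 28 values.

28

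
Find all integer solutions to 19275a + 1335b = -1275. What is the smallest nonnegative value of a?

gcd(19275, 1335):
  19275 = 14·1335 + 585
  1335 = 2·585 + 165
  585 = 3·165 + 90
  165 = 1·90 + 75
  90 = 1·75 + 15
  75 = 5·15
so gcd(19275, 1335) = 15.
15 divides -1275, so solutions exist.
Back-substitute for Bézout coefficients:
  15 = 90 - 1·75
  ... = 19275·(16) + 1335·(-231)
Scale by -1275/15 = -85: (a₀, b₀) = (-1360, 19635).
General solution: a = -1360 + 89t, b = 19635 - 1285t for integer t.
a ≥ 0: smallest is -1360 mod 89 = 64 (at t = 16), with b = -925.

64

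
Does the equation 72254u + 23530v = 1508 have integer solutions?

gcd(72254, 23530) = 26  (72254 = 3×23530 + 1664, 23530 = 14×1664 + 234, 1664 = 7×234 + 26, 234 = 9×26).
26 divides 1508, so integer solutions exist.

yes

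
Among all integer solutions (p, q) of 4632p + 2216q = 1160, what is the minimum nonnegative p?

172

gcd(4632, 2216):
  4632 = 2·2216 + 200
  2216 = 11·200 + 16
  200 = 12·16 + 8
  16 = 2·8
so gcd(4632, 2216) = 8.
8 divides 1160, so solutions exist.
Back-substitute for Bézout coefficients:
  8 = 200 - 12·16
  ... = 4632·(133) + 2216·(-278)
Scale by 1160/8 = 145: (p₀, q₀) = (19285, -40310).
General solution: p = 19285 + 277t, q = -40310 - 579t for integer t.
p ≥ 0: smallest is 19285 mod 277 = 172 (at t = -69), with q = -359.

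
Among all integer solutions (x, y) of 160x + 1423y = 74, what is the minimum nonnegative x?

374

gcd(1423, 160) = 1.
1 divides 74, so solutions exist.
By Bézout, 160×(-418) + 1423×(47) = 1.
Scale by 74/1 = 74: (x₀, y₀) = (-30932, 3478).
General solution: x = -30932 + 1423t, y = 3478 - 160t for integer t.
x ≥ 0: smallest is -30932 mod 1423 = 374 (at t = 22), with y = -42.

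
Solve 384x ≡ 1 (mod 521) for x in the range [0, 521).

gcd(521, 384):
  521 = 1×384 + 137
  384 = 2×137 + 110
  137 = 1×110 + 27
  110 = 4×27 + 2
  27 = 13×2 + 1
  2 = 2×1
so gcd(521, 384) = 1.
Back-substitute for Bézout coefficients:
  1 = 27 - 13×2
  ... = 384×(-251) + 521×(185)
So 384×-251 ≡ 1 (mod 521), and -251 mod 521 = 270.

270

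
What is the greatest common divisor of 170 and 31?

1

gcd(170, 31):
  170 = 5·31 + 15
  31 = 2·15 + 1
  15 = 15·1
so gcd(170, 31) = 1.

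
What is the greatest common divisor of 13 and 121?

gcd(121, 13) = 1  (121 = 9*13 + 4, 13 = 3*4 + 1, 4 = 4*1).

1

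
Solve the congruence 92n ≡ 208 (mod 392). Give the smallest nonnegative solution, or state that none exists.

96

gcd(392, 92):
  392 = 4×92 + 24
  92 = 3×24 + 20
  24 = 1×20 + 4
  20 = 5×4
so gcd(392, 92) = 4.
4 divides 208, so solutions exist.
Back-substitute for Bézout coefficients:
  4 = 24 - 1×20
  ... = 92×(-17) + 392×(4)
So 92×(-17) ≡ 4 (mod 392); multiply by 52: n ≡ -884 (mod 98).
Smallest nonnegative: n = -884 mod 98 = 96.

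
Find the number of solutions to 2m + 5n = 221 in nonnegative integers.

22

gcd(5, 2) = 1  (5 = 2×2 + 1, 2 = 2×1).
Back-substituting, 2×(-2) + 5×(1) = 1.
Scale by 221: one solution is (-442, 221). Reduce m mod 5: (3, 43).
General: m = 3 + 5t, n = 43 - 2t.
m ≥ 0 ⇒ t ≥ 0; n ≥ 0 ⇒ t ≤ 21. So t ∈ [0, 21]: 22 solutions.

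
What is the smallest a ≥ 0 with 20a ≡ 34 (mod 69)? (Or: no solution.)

50

gcd(69, 20) = 1  (69 = 3×20 + 9, 20 = 2×9 + 2, 9 = 4×2 + 1, 2 = 2×1).
1 divides 34, so solutions exist.
Back-substituting, 20×(-31) + 69×(9) = 1.
So 20×(-31) ≡ 1 (mod 69); multiply by 34: a ≡ -1054 (mod 69).
Smallest nonnegative: a = -1054 mod 69 = 50.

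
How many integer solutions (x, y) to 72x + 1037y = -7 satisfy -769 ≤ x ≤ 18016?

18

gcd(1037, 72):
  1037 = 14*72 + 29
  72 = 2*29 + 14
  29 = 2*14 + 1
  14 = 14*1
so gcd(1037, 72) = 1.
Back-substitute for Bézout coefficients:
  1 = 29 - 2*14
  ... = 72*(-72) + 1037*(5)
Scale by -7: particular solution (504, -35); reduce x mod 1037: (504, -35).
General solution: x = 504 + 1037t, y = -35 - 72t for integer t.
-769 ≤ 504 + 1037t ≤ 18016 gives t ∈ [-1, 16], which is 18 values.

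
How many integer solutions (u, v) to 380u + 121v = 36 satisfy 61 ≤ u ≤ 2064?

gcd(380, 121) = 1.
By Bézout, 380×(57) + 121×(-179) = 1.
Particular solution: (116, -364).
General solution: u = 116 + 121t, v = -364 - 380t for integer t.
61 ≤ 116 + 121t ≤ 2064 gives t ∈ [0, 16], which is 17 values.

17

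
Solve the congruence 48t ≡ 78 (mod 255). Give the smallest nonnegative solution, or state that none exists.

gcd(255, 48) = 3  (255 = 5·48 + 15, 48 = 3·15 + 3, 15 = 5·3).
3 divides 78, so solutions exist.
Back-substituting, 48·(16) + 255·(-3) = 3.
So 48·(16) ≡ 3 (mod 255); multiply by 26: t ≡ 416 (mod 85).
Smallest nonnegative: t = 416 mod 85 = 76.

76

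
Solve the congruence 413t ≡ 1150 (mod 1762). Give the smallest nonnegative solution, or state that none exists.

gcd(1762, 413):
  1762 = 4*413 + 110
  413 = 3*110 + 83
  110 = 1*83 + 27
  83 = 3*27 + 2
  27 = 13*2 + 1
  2 = 2*1
so gcd(1762, 413) = 1.
1 divides 1150, so solutions exist.
Back-substitute for Bézout coefficients:
  1 = 27 - 13*2
  ... = 413*(-849) + 1762*(199)
So 413*(-849) ≡ 1 (mod 1762); multiply by 1150: t ≡ -976350 (mod 1762).
Smallest nonnegative: t = -976350 mod 1762 = 1560.

1560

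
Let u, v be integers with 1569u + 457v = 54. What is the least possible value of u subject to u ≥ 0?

208

gcd(1569, 457) = 1.
1 divides 54, so solutions exist.
By Bézout, 1569×(-30) + 457×(103) = 1.
Scale by 54/1 = 54: (u₀, v₀) = (-1620, 5562).
General solution: u = -1620 + 457t, v = 5562 - 1569t for integer t.
u ≥ 0: smallest is -1620 mod 457 = 208 (at t = 4), with v = -714.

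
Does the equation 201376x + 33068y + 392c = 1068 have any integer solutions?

gcd(201376, 33068) = 28.
gcd(28, 392) = 28.
28 does not divide 1068 (remainder 4), so no integer solutions.

no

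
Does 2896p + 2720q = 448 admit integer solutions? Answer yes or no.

gcd(2896, 2720) = 16.
16 divides 448, so integer solutions exist.

yes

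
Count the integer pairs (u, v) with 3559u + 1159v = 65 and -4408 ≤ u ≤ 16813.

18

gcd(3559, 1159) = 1.
By Bézout, 3559×(-212) + 1159×(651) = 1.
Particular solution: (128, -393).
General solution: u = 128 + 1159t, v = -393 - 3559t for integer t.
-4408 ≤ 128 + 1159t ≤ 16813 gives t ∈ [-3, 14], which is 18 values.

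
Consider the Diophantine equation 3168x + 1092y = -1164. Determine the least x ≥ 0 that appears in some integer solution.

31

gcd(3168, 1092) = 12  (3168 = 2·1092 + 984, 1092 = 1·984 + 108, 984 = 9·108 + 12, 108 = 9·12).
12 divides -1164, so solutions exist.
Back-substituting, 3168·(10) + 1092·(-29) = 12.
Scale by -1164/12 = -97: (x₀, y₀) = (-970, 2813).
General solution: x = -970 + 91t, y = 2813 - 264t for integer t.
x ≥ 0: smallest is -970 mod 91 = 31 (at t = 11), with y = -91.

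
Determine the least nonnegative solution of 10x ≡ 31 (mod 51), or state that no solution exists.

gcd(51, 10) = 1  (51 = 5×10 + 1, 10 = 10×1).
1 divides 31, so solutions exist.
Back-substituting, 10×(-5) + 51×(1) = 1.
So 10×(-5) ≡ 1 (mod 51); multiply by 31: x ≡ -155 (mod 51).
Smallest nonnegative: x = -155 mod 51 = 49.

49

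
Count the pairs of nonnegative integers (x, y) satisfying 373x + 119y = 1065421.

gcd(373, 119) = 1  (373 = 3×119 + 16, 119 = 7×16 + 7, 16 = 2×7 + 2, 7 = 3×2 + 1, 2 = 2×1).
Back-substituting, 373×(-52) + 119×(163) = 1.
Scale by 1065421: one solution is (-55401892, 173663623). Reduce x mod 119: (105, 8624).
General: x = 105 + 119t, y = 8624 - 373t.
x ≥ 0 ⇒ t ≥ 0; y ≥ 0 ⇒ t ≤ 23. So t ∈ [0, 23]: 24 solutions.

24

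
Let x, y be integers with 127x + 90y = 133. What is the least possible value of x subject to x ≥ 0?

gcd(127, 90) = 1.
1 divides 133, so solutions exist.
By Bézout, 127*(-17) + 90*(24) = 1.
Scale by 133/1 = 133: (x₀, y₀) = (-2261, 3192).
General solution: x = -2261 + 90t, y = 3192 - 127t for integer t.
x ≥ 0: smallest is -2261 mod 90 = 79 (at t = 26), with y = -110.

79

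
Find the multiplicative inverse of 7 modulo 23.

10

gcd(23, 7) = 1  (23 = 3*7 + 2, 7 = 3*2 + 1, 2 = 2*1).
Back-substituting, 7*(10) + 23*(-3) = 1.
So 7*10 ≡ 1 (mod 23), and 10 mod 23 = 10.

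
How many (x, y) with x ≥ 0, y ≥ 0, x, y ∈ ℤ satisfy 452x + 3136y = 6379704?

18

gcd(3136, 452) = 4  (3136 = 6·452 + 424, 452 = 1·424 + 28, 424 = 15·28 + 4, 28 = 7·4).
Back-substituting, 452·(-111) + 3136·(16) = 4.
Scale by 1594926: one solution is (-177036786, 25518816). Reduce x mod 784: (606, 1947).
General: x = 606 + 784t, y = 1947 - 113t.
x ≥ 0 ⇒ t ≥ 0; y ≥ 0 ⇒ t ≤ 17. So t ∈ [0, 17]: 18 solutions.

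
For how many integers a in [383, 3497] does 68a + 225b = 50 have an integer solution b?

14

gcd(225, 68) = 1.
By Bézout, 68·(-43) + 225·(13) = 1.
Particular solution: (100, -30).
General solution: a = 100 + 225t, b = -30 - 68t for integer t.
383 ≤ 100 + 225t ≤ 3497 gives t ∈ [2, 15], which is 14 values.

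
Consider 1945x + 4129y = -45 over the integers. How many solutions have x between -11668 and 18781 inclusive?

8

gcd(4129, 1945) = 1.
By Bézout, 1945·(501) + 4129·(-236) = 1.
Particular solution: (2229, -1050).
General solution: x = 2229 + 4129t, y = -1050 - 1945t for integer t.
-11668 ≤ 2229 + 4129t ≤ 18781 gives t ∈ [-3, 4], which is 8 values.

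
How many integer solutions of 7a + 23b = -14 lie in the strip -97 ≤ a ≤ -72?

gcd(23, 7) = 1  (23 = 3*7 + 2, 7 = 3*2 + 1, 2 = 2*1).
Back-substituting, 7*(10) + 23*(-3) = 1.
Scale by -14: particular solution (-140, 42); reduce a mod 23: (21, -7).
General solution: a = 21 + 23t, b = -7 - 7t for integer t.
-97 ≤ 21 + 23t ≤ -72 gives t ∈ [-5, -5], which is 1 value.

1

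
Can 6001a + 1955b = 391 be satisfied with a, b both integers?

yes

gcd(6001, 1955):
  6001 = 3*1955 + 136
  1955 = 14*136 + 51
  136 = 2*51 + 34
  51 = 1*34 + 17
  34 = 2*17
so gcd(6001, 1955) = 17.
17 divides 391, so integer solutions exist.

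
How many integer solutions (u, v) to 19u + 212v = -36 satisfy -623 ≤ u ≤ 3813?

gcd(212, 19):
  212 = 11*19 + 3
  19 = 6*3 + 1
  3 = 3*1
so gcd(212, 19) = 1.
Back-substitute for Bézout coefficients:
  1 = 19 - 6*3
  ... = 19*(67) + 212*(-6)
Scale by -36: particular solution (-2412, 216); reduce u mod 212: (132, -12).
General solution: u = 132 + 212t, v = -12 - 19t for integer t.
-623 ≤ 132 + 212t ≤ 3813 gives t ∈ [-3, 17], which is 21 values.

21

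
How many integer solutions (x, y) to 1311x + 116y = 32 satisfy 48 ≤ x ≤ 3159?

26

gcd(1311, 116) = 1.
By Bézout, 1311*(-53) + 116*(599) = 1.
Particular solution: (44, -497).
General solution: x = 44 + 116t, y = -497 - 1311t for integer t.
48 ≤ 44 + 116t ≤ 3159 gives t ∈ [1, 26], which is 26 values.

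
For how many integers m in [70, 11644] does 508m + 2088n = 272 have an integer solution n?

gcd(2088, 508) = 4  (2088 = 4*508 + 56, 508 = 9*56 + 4, 56 = 14*4).
Back-substituting, 508*(37) + 2088*(-9) = 4.
Scale by 68: particular solution (2516, -612); reduce m mod 522: (428, -104).
General solution: m = 428 + 522t, n = -104 - 127t for integer t.
70 ≤ 428 + 522t ≤ 11644 gives t ∈ [0, 21], which is 22 values.

22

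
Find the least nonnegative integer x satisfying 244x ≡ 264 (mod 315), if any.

gcd(315, 244) = 1  (315 = 1×244 + 71, 244 = 3×71 + 31, 71 = 2×31 + 9, 31 = 3×9 + 4, 9 = 2×4 + 1, 4 = 4×1).
1 divides 264, so solutions exist.
Back-substituting, 244×(-71) + 315×(55) = 1.
So 244×(-71) ≡ 1 (mod 315); multiply by 264: x ≡ -18744 (mod 315).
Smallest nonnegative: x = -18744 mod 315 = 156.

156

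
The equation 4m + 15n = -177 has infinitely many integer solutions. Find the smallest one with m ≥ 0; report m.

12

gcd(15, 4) = 1  (15 = 3·4 + 3, 4 = 1·3 + 1, 3 = 3·1).
1 divides -177, so solutions exist.
Back-substituting, 4·(4) + 15·(-1) = 1.
Scale by -177/1 = -177: (m₀, n₀) = (-708, 177).
General solution: m = -708 + 15t, n = 177 - 4t for integer t.
m ≥ 0: smallest is -708 mod 15 = 12 (at t = 48), with n = -15.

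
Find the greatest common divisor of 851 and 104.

gcd(851, 104):
  851 = 8*104 + 19
  104 = 5*19 + 9
  19 = 2*9 + 1
  9 = 9*1
so gcd(851, 104) = 1.

1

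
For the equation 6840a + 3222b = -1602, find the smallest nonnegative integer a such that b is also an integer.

118

gcd(6840, 3222):
  6840 = 2·3222 + 396
  3222 = 8·396 + 54
  396 = 7·54 + 18
  54 = 3·18
so gcd(6840, 3222) = 18.
18 divides -1602, so solutions exist.
Back-substitute for Bézout coefficients:
  18 = 396 - 7·54
  ... = 6840·(57) + 3222·(-121)
Scale by -1602/18 = -89: (a₀, b₀) = (-5073, 10769).
General solution: a = -5073 + 179t, b = 10769 - 380t for integer t.
a ≥ 0: smallest is -5073 mod 179 = 118 (at t = 29), with b = -251.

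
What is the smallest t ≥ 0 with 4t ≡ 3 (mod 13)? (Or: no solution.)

4

gcd(13, 4):
  13 = 3·4 + 1
  4 = 4·1
so gcd(13, 4) = 1.
1 divides 3, so solutions exist.
Back-substitute for Bézout coefficients:
  1 = 13 - 3·4
  ... = 4·(-3) + 13·(1)
So 4·(-3) ≡ 1 (mod 13); multiply by 3: t ≡ -9 (mod 13).
Smallest nonnegative: t = -9 mod 13 = 4.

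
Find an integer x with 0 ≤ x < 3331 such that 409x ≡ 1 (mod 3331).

gcd(3331, 409) = 1  (3331 = 8*409 + 59, 409 = 6*59 + 55, 59 = 1*55 + 4, 55 = 13*4 + 3, 4 = 1*3 + 1, 3 = 3*1).
Back-substituting, 409*(-847) + 3331*(104) = 1.
So 409*-847 ≡ 1 (mod 3331), and -847 mod 3331 = 2484.

2484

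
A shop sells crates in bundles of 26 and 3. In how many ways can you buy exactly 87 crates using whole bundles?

2

Need nonnegative integers with 26j + 3k = 87.
gcd(26, 3) = 1, and 26·(-1) + 3·(9) = 1.
So (j₀, k₀) = (-87, 783); general j = -87 + 3t, k = 783 - 26t.
j ≥ 0 ⇒ t ≥ 29; k ≥ 0 ⇒ t ≤ 30. That's 2 values of t.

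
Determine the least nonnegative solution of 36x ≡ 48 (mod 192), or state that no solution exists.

12

gcd(192, 36) = 12.
12 divides 48, so solutions exist.
By Bézout, 36×(-5) + 192×(1) = 12.
So 36×(-5) ≡ 12 (mod 192); multiply by 4: x ≡ -20 (mod 16).
Smallest nonnegative: x = -20 mod 16 = 12.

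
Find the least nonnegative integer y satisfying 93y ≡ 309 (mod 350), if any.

gcd(350, 93):
  350 = 3*93 + 71
  93 = 1*71 + 22
  71 = 3*22 + 5
  22 = 4*5 + 2
  5 = 2*2 + 1
  2 = 2*1
so gcd(350, 93) = 1.
1 divides 309, so solutions exist.
Back-substitute for Bézout coefficients:
  1 = 5 - 2*2
  ... = 93*(-143) + 350*(38)
So 93*(-143) ≡ 1 (mod 350); multiply by 309: y ≡ -44187 (mod 350).
Smallest nonnegative: y = -44187 mod 350 = 263.

263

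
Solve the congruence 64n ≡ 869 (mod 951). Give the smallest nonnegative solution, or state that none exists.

920

gcd(951, 64) = 1  (951 = 14*64 + 55, 64 = 1*55 + 9, 55 = 6*9 + 1, 9 = 9*1).
1 divides 869, so solutions exist.
Back-substituting, 64*(-104) + 951*(7) = 1.
So 64*(-104) ≡ 1 (mod 951); multiply by 869: n ≡ -90376 (mod 951).
Smallest nonnegative: n = -90376 mod 951 = 920.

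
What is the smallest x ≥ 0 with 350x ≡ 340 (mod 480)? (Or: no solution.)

38

gcd(480, 350):
  480 = 1*350 + 130
  350 = 2*130 + 90
  130 = 1*90 + 40
  90 = 2*40 + 10
  40 = 4*10
so gcd(480, 350) = 10.
10 divides 340, so solutions exist.
Back-substitute for Bézout coefficients:
  10 = 90 - 2*40
  ... = 350*(11) + 480*(-8)
So 350*(11) ≡ 10 (mod 480); multiply by 34: x ≡ 374 (mod 48).
Smallest nonnegative: x = 374 mod 48 = 38.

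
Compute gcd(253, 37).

1

gcd(253, 37):
  253 = 6·37 + 31
  37 = 1·31 + 6
  31 = 5·6 + 1
  6 = 6·1
so gcd(253, 37) = 1.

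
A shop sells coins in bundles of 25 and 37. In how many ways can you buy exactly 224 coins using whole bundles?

Need nonnegative integers with 25j + 37k = 224.
gcd(25, 37) = 1, and 25·(3) + 37·(-2) = 1.
So (j₀, k₀) = (672, -448); general j = 672 + 37t, k = -448 - 25t.
j ≥ 0 ⇒ t ≥ -18; k ≥ 0 ⇒ t ≤ -18. That's 1 value of t.

1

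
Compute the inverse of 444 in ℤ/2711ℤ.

519

gcd(2711, 444):
  2711 = 6·444 + 47
  444 = 9·47 + 21
  47 = 2·21 + 5
  21 = 4·5 + 1
  5 = 5·1
so gcd(2711, 444) = 1.
Back-substitute for Bézout coefficients:
  1 = 21 - 4·5
  ... = 444·(519) + 2711·(-85)
So 444·519 ≡ 1 (mod 2711), and 519 mod 2711 = 519.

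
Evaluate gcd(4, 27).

gcd(27, 4) = 1  (27 = 6*4 + 3, 4 = 1*3 + 1, 3 = 3*1).

1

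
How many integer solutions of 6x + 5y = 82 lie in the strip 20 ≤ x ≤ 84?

13

gcd(6, 5) = 1.
By Bézout, 6×(1) + 5×(-1) = 1.
Particular solution: (2, 14).
General solution: x = 2 + 5t, y = 14 - 6t for integer t.
20 ≤ 2 + 5t ≤ 84 gives t ∈ [4, 16], which is 13 values.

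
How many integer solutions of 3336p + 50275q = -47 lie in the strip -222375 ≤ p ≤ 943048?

gcd(50275, 3336) = 1  (50275 = 15·3336 + 235, 3336 = 14·235 + 46, 235 = 5·46 + 5, 46 = 9·5 + 1, 5 = 5·1).
Back-substituting, 3336·(9841) + 50275·(-653) = 1.
Scale by -47: particular solution (-462527, 30691); reduce p mod 50275: (40223, -2669).
General solution: p = 40223 + 50275t, q = -2669 - 3336t for integer t.
-222375 ≤ 40223 + 50275t ≤ 943048 gives t ∈ [-5, 17], which is 23 values.

23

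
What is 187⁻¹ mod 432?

67

gcd(432, 187) = 1.
By Bézout, 187·(67) + 432·(-29) = 1.
So 187·67 ≡ 1 (mod 432), and 67 mod 432 = 67.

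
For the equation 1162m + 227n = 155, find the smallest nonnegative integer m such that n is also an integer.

73

gcd(1162, 227):
  1162 = 5×227 + 27
  227 = 8×27 + 11
  27 = 2×11 + 5
  11 = 2×5 + 1
  5 = 5×1
so gcd(1162, 227) = 1.
1 divides 155, so solutions exist.
Back-substitute for Bézout coefficients:
  1 = 11 - 2×5
  ... = 1162×(-42) + 227×(215)
Scale by 155/1 = 155: (m₀, n₀) = (-6510, 33325).
General solution: m = -6510 + 227t, n = 33325 - 1162t for integer t.
m ≥ 0: smallest is -6510 mod 227 = 73 (at t = 29), with n = -373.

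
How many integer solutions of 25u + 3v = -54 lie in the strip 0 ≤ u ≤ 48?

17

gcd(25, 3) = 1.
By Bézout, 25·(1) + 3·(-8) = 1.
Particular solution: (0, -18).
General solution: u = 0 + 3t, v = -18 - 25t for integer t.
0 ≤ 0 + 3t ≤ 48 gives t ∈ [0, 16], which is 17 values.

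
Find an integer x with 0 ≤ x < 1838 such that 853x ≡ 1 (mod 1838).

gcd(1838, 853):
  1838 = 2·853 + 132
  853 = 6·132 + 61
  132 = 2·61 + 10
  61 = 6·10 + 1
  10 = 10·1
so gcd(1838, 853) = 1.
Back-substitute for Bézout coefficients:
  1 = 61 - 6·10
  ... = 853·(181) + 1838·(-84)
So 853·181 ≡ 1 (mod 1838), and 181 mod 1838 = 181.

181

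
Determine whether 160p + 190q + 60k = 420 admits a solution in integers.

gcd(190, 160) = 10  (190 = 1*160 + 30, 160 = 5*30 + 10, 30 = 3*10).
gcd(10, 60) = 10.
10 divides 420, so integer solutions exist.

yes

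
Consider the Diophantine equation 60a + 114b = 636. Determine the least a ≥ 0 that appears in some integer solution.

3

gcd(114, 60) = 6  (114 = 1·60 + 54, 60 = 1·54 + 6, 54 = 9·6).
6 divides 636, so solutions exist.
Back-substituting, 60·(2) + 114·(-1) = 6.
Scale by 636/6 = 106: (a₀, b₀) = (212, -106).
General solution: a = 212 + 19t, b = -106 - 10t for integer t.
a ≥ 0: smallest is 212 mod 19 = 3 (at t = -11), with b = 4.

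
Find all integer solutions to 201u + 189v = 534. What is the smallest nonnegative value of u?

13

gcd(201, 189):
  201 = 1×189 + 12
  189 = 15×12 + 9
  12 = 1×9 + 3
  9 = 3×3
so gcd(201, 189) = 3.
3 divides 534, so solutions exist.
Back-substitute for Bézout coefficients:
  3 = 12 - 1×9
  ... = 201×(16) + 189×(-17)
Scale by 534/3 = 178: (u₀, v₀) = (2848, -3026).
General solution: u = 2848 + 63t, v = -3026 - 67t for integer t.
u ≥ 0: smallest is 2848 mod 63 = 13 (at t = -45), with v = -11.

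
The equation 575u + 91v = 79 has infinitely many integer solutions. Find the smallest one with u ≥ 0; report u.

gcd(575, 91):
  575 = 6*91 + 29
  91 = 3*29 + 4
  29 = 7*4 + 1
  4 = 4*1
so gcd(575, 91) = 1.
1 divides 79, so solutions exist.
Back-substitute for Bézout coefficients:
  1 = 29 - 7*4
  ... = 575*(22) + 91*(-139)
Scale by 79/1 = 79: (u₀, v₀) = (1738, -10981).
General solution: u = 1738 + 91t, v = -10981 - 575t for integer t.
u ≥ 0: smallest is 1738 mod 91 = 9 (at t = -19), with v = -56.

9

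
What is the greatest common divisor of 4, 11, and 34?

1

gcd(11, 4):
  11 = 2·4 + 3
  4 = 1·3 + 1
  3 = 3·1
so gcd(11, 4) = 1.
gcd(1, 34) = 1.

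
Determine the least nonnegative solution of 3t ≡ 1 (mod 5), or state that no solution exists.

gcd(5, 3):
  5 = 1×3 + 2
  3 = 1×2 + 1
  2 = 2×1
so gcd(5, 3) = 1.
1 divides 1, so solutions exist.
Back-substitute for Bézout coefficients:
  1 = 3 - 1×2
  ... = 3×(2) + 5×(-1)
So 3×(2) ≡ 1 (mod 5); multiply by 1: t ≡ 2 (mod 5).
Smallest nonnegative: t = 2 mod 5 = 2.

2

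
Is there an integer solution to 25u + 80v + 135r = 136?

gcd(80, 25) = 5.
gcd(5, 135) = 5.
5 does not divide 136 (remainder 1), so no integer solutions.

no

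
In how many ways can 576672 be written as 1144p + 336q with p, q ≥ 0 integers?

gcd(1144, 336) = 8  (1144 = 3×336 + 136, 336 = 2×136 + 64, 136 = 2×64 + 8, 64 = 8×8).
Back-substituting, 1144×(5) + 336×(-17) = 8.
Scale by 72084: one solution is (360420, -1225428). Reduce p mod 42: (18, 1655).
General: p = 18 + 42t, q = 1655 - 143t.
p ≥ 0 ⇒ t ≥ 0; q ≥ 0 ⇒ t ≤ 11. So t ∈ [0, 11]: 12 solutions.

12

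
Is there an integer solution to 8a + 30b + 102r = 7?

no

gcd(30, 8) = 2  (30 = 3·8 + 6, 8 = 1·6 + 2, 6 = 3·2).
gcd(2, 102) = 2.
2 does not divide 7 (remainder 1), so no integer solutions.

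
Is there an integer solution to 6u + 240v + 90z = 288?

gcd(240, 6) = 6  (240 = 40·6).
gcd(6, 90) = 6.
6 divides 288, so integer solutions exist.

yes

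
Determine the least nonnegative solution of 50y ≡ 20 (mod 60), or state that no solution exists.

gcd(60, 50) = 10.
10 divides 20, so solutions exist.
By Bézout, 50*(-1) + 60*(1) = 10.
So 50*(-1) ≡ 10 (mod 60); multiply by 2: y ≡ -2 (mod 6).
Smallest nonnegative: y = -2 mod 6 = 4.

4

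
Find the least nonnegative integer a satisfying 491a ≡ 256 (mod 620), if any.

gcd(620, 491) = 1  (620 = 1·491 + 129, 491 = 3·129 + 104, 129 = 1·104 + 25, 104 = 4·25 + 4, 25 = 6·4 + 1, 4 = 4·1).
1 divides 256, so solutions exist.
Back-substituting, 491·(-149) + 620·(118) = 1.
So 491·(-149) ≡ 1 (mod 620); multiply by 256: a ≡ -38144 (mod 620).
Smallest nonnegative: a = -38144 mod 620 = 296.

296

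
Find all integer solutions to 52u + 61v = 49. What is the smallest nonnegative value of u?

gcd(61, 52):
  61 = 1×52 + 9
  52 = 5×9 + 7
  9 = 1×7 + 2
  7 = 3×2 + 1
  2 = 2×1
so gcd(61, 52) = 1.
1 divides 49, so solutions exist.
Back-substitute for Bézout coefficients:
  1 = 7 - 3×2
  ... = 52×(27) + 61×(-23)
Scale by 49/1 = 49: (u₀, v₀) = (1323, -1127).
General solution: u = 1323 + 61t, v = -1127 - 52t for integer t.
u ≥ 0: smallest is 1323 mod 61 = 42 (at t = -21), with v = -35.

42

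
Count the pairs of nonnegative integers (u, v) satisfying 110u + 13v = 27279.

gcd(110, 13) = 1  (110 = 8×13 + 6, 13 = 2×6 + 1, 6 = 6×1).
Back-substituting, 110×(-2) + 13×(17) = 1.
Scale by 27279: one solution is (-54558, 463743). Reduce u mod 13: (3, 2073).
General: u = 3 + 13t, v = 2073 - 110t.
u ≥ 0 ⇒ t ≥ 0; v ≥ 0 ⇒ t ≤ 18. So t ∈ [0, 18]: 19 solutions.

19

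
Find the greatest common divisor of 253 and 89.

gcd(253, 89):
  253 = 2*89 + 75
  89 = 1*75 + 14
  75 = 5*14 + 5
  14 = 2*5 + 4
  5 = 1*4 + 1
  4 = 4*1
so gcd(253, 89) = 1.

1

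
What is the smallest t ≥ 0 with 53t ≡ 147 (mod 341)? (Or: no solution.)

273

gcd(341, 53):
  341 = 6×53 + 23
  53 = 2×23 + 7
  23 = 3×7 + 2
  7 = 3×2 + 1
  2 = 2×1
so gcd(341, 53) = 1.
1 divides 147, so solutions exist.
Back-substitute for Bézout coefficients:
  1 = 7 - 3×2
  ... = 53×(148) + 341×(-23)
So 53×(148) ≡ 1 (mod 341); multiply by 147: t ≡ 21756 (mod 341).
Smallest nonnegative: t = 21756 mod 341 = 273.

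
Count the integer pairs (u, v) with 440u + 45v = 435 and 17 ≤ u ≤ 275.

28

gcd(440, 45) = 5.
By Bézout, 440×(4) + 45×(-39) = 5.
Particular solution: (6, -49).
General solution: u = 6 + 9t, v = -49 - 88t for integer t.
17 ≤ 6 + 9t ≤ 275 gives t ∈ [2, 29], which is 28 values.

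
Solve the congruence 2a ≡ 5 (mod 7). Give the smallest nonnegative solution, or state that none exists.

6

gcd(7, 2) = 1  (7 = 3·2 + 1, 2 = 2·1).
1 divides 5, so solutions exist.
Back-substituting, 2·(-3) + 7·(1) = 1.
So 2·(-3) ≡ 1 (mod 7); multiply by 5: a ≡ -15 (mod 7).
Smallest nonnegative: a = -15 mod 7 = 6.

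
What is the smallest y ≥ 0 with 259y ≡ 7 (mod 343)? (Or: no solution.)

gcd(343, 259):
  343 = 1*259 + 84
  259 = 3*84 + 7
  84 = 12*7
so gcd(343, 259) = 7.
7 divides 7, so solutions exist.
Back-substitute for Bézout coefficients:
  7 = 259 - 3*84
  ... = 259*(4) + 343*(-3)
So 259*(4) ≡ 7 (mod 343); multiply by 1: y ≡ 4 (mod 49).
Smallest nonnegative: y = 4 mod 49 = 4.

4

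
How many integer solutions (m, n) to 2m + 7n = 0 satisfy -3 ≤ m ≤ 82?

12

gcd(7, 2) = 1  (7 = 3·2 + 1, 2 = 2·1).
Back-substituting, 2·(-3) + 7·(1) = 1.
Scale by 0: particular solution (0, 0); reduce m mod 7: (0, 0).
General solution: m = 0 + 7t, n = 0 - 2t for integer t.
-3 ≤ 0 + 7t ≤ 82 gives t ∈ [0, 11], which is 12 values.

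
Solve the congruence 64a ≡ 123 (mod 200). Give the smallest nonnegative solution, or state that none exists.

gcd(200, 64):
  200 = 3×64 + 8
  64 = 8×8
so gcd(200, 64) = 8.
8 does not divide 123, so the congruence has no solution.

no solution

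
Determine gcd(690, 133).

gcd(690, 133) = 1  (690 = 5×133 + 25, 133 = 5×25 + 8, 25 = 3×8 + 1, 8 = 8×1).

1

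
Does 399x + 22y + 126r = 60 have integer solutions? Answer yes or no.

gcd(399, 22) = 1  (399 = 18·22 + 3, 22 = 7·3 + 1, 3 = 3·1).
gcd(1, 126) = 1.
1 divides 60, so integer solutions exist.

yes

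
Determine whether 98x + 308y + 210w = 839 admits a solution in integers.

gcd(308, 98):
  308 = 3*98 + 14
  98 = 7*14
so gcd(308, 98) = 14.
gcd(14, 210) = 14.
14 does not divide 839 (remainder 13), so no integer solutions.

no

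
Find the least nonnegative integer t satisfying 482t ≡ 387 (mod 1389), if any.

459

gcd(1389, 482):
  1389 = 2·482 + 425
  482 = 1·425 + 57
  425 = 7·57 + 26
  57 = 2·26 + 5
  26 = 5·5 + 1
  5 = 5·1
so gcd(1389, 482) = 1.
1 divides 387, so solutions exist.
Back-substitute for Bézout coefficients:
  1 = 26 - 5·5
  ... = 482·(-268) + 1389·(93)
So 482·(-268) ≡ 1 (mod 1389); multiply by 387: t ≡ -103716 (mod 1389).
Smallest nonnegative: t = -103716 mod 1389 = 459.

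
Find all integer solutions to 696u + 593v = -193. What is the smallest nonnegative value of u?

gcd(696, 593) = 1  (696 = 1×593 + 103, 593 = 5×103 + 78, 103 = 1×78 + 25, 78 = 3×25 + 3, 25 = 8×3 + 1, 3 = 3×1).
1 divides -193, so solutions exist.
Back-substituting, 696×(190) + 593×(-223) = 1.
Scale by -193/1 = -193: (u₀, v₀) = (-36670, 43039).
General solution: u = -36670 + 593t, v = 43039 - 696t for integer t.
u ≥ 0: smallest is -36670 mod 593 = 96 (at t = 62), with v = -113.

96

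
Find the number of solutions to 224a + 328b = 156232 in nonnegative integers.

gcd(328, 224):
  328 = 1*224 + 104
  224 = 2*104 + 16
  104 = 6*16 + 8
  16 = 2*8
so gcd(328, 224) = 8.
Back-substitute for Bézout coefficients:
  8 = 104 - 6*16
  ... = 224*(-19) + 328*(13)
Scale by 19529: one solution is (-371051, 253877). Reduce a mod 41: (40, 449).
General: a = 40 + 41t, b = 449 - 28t.
a ≥ 0 ⇒ t ≥ 0; b ≥ 0 ⇒ t ≤ 16. So t ∈ [0, 16]: 17 solutions.

17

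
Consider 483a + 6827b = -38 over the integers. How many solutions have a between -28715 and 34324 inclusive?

10

gcd(6827, 483) = 1.
By Bézout, 483×(735) + 6827×(-52) = 1.
Particular solution: (6205, -439).
General solution: a = 6205 + 6827t, b = -439 - 483t for integer t.
-28715 ≤ 6205 + 6827t ≤ 34324 gives t ∈ [-5, 4], which is 10 values.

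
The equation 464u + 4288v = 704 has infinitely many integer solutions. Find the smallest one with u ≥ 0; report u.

gcd(4288, 464) = 16.
16 divides 704, so solutions exist.
By Bézout, 464×(37) + 4288×(-4) = 16.
Scale by 704/16 = 44: (u₀, v₀) = (1628, -176).
General solution: u = 1628 + 268t, v = -176 - 29t for integer t.
u ≥ 0: smallest is 1628 mod 268 = 20 (at t = -6), with v = -2.

20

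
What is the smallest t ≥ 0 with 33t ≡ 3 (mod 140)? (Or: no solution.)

51

gcd(140, 33) = 1.
1 divides 3, so solutions exist.
By Bézout, 33·(17) + 140·(-4) = 1.
So 33·(17) ≡ 1 (mod 140); multiply by 3: t ≡ 51 (mod 140).
Smallest nonnegative: t = 51 mod 140 = 51.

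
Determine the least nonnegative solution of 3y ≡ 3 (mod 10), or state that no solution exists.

gcd(10, 3) = 1.
1 divides 3, so solutions exist.
By Bézout, 3*(-3) + 10*(1) = 1.
So 3*(-3) ≡ 1 (mod 10); multiply by 3: y ≡ -9 (mod 10).
Smallest nonnegative: y = -9 mod 10 = 1.

1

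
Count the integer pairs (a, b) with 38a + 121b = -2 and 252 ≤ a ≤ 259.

gcd(121, 38):
  121 = 3·38 + 7
  38 = 5·7 + 3
  7 = 2·3 + 1
  3 = 3·1
so gcd(121, 38) = 1.
Back-substitute for Bézout coefficients:
  1 = 7 - 2·3
  ... = 38·(-35) + 121·(11)
Scale by -2: particular solution (70, -22); reduce a mod 121: (70, -22).
General solution: a = 70 + 121t, b = -22 - 38t for integer t.
252 ≤ 70 + 121t ≤ 259 gives t ∈ [2, 1], which is 0 values.

0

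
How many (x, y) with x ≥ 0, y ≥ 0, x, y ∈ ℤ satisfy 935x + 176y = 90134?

gcd(935, 176):
  935 = 5×176 + 55
  176 = 3×55 + 11
  55 = 5×11
so gcd(935, 176) = 11.
Back-substitute for Bézout coefficients:
  11 = 176 - 3×55
  ... = 935×(-3) + 176×(16)
Scale by 8194: one solution is (-24582, 131104). Reduce x mod 16: (10, 459).
General: x = 10 + 16t, y = 459 - 85t.
x ≥ 0 ⇒ t ≥ 0; y ≥ 0 ⇒ t ≤ 5. So t ∈ [0, 5]: 6 solutions.

6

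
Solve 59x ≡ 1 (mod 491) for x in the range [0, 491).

gcd(491, 59) = 1.
By Bézout, 59×(-233) + 491×(28) = 1.
So 59×-233 ≡ 1 (mod 491), and -233 mod 491 = 258.

258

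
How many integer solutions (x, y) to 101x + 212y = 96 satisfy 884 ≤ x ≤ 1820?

gcd(212, 101):
  212 = 2×101 + 10
  101 = 10×10 + 1
  10 = 10×1
so gcd(212, 101) = 1.
Back-substitute for Bézout coefficients:
  1 = 101 - 10×10
  ... = 101×(21) + 212×(-10)
Scale by 96: particular solution (2016, -960); reduce x mod 212: (108, -51).
General solution: x = 108 + 212t, y = -51 - 101t for integer t.
884 ≤ 108 + 212t ≤ 1820 gives t ∈ [4, 8], which is 5 values.

5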